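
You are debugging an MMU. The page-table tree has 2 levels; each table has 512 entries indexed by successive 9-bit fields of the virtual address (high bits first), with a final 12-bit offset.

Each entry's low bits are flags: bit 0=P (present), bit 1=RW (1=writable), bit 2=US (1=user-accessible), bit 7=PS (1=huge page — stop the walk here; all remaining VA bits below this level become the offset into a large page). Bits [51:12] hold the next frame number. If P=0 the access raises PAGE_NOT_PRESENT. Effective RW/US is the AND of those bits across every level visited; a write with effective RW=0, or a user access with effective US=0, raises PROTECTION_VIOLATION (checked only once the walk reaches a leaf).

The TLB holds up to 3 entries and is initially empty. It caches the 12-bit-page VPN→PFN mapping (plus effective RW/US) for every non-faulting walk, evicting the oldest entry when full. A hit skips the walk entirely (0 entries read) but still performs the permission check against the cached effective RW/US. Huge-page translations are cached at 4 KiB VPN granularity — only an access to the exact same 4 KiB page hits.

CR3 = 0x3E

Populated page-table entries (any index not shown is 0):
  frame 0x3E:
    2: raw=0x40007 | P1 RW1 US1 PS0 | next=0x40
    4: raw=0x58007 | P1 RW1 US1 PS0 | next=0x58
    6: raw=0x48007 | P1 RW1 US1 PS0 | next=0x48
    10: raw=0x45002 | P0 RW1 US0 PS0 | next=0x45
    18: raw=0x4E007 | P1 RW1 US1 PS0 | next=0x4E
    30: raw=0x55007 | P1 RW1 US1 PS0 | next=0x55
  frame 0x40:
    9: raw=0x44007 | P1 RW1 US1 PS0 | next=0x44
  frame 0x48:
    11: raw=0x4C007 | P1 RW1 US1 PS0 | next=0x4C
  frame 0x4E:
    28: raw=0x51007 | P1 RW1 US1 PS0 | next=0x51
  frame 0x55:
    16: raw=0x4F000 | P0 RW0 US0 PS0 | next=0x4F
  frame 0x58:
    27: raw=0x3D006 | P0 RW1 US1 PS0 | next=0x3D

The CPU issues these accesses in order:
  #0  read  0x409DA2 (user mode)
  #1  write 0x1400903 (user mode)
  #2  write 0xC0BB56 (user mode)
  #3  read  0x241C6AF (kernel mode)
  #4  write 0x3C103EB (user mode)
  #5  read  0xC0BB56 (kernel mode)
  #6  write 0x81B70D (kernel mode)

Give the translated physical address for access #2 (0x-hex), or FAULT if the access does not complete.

Trace:
#0 VA=0x409DA2 (r,user):
  L0 @0x3E[2] → 0x40007  P=1,RW=1,US=1,PS=0
  L1 @0x40[9] → 0x44007  P=1,RW=1,US=1,PS=0
  ✓ 0x44DA2  — 2 lookups
#1 VA=0x1400903 (w,user):
  L0 @0x3E[10] → 0x45002  P=0,RW=1,US=0,PS=0
  → PAGE_NOT_PRESENT  (1 entries read)
#2 VA=0xC0BB56 (w,user):
  L0 @0x3E[6] → 0x48007  P=1,RW=1,US=1,PS=0
  L1 @0x48[11] → 0x4C007  P=1,RW=1,US=1,PS=0
  ✓ 0x4CB56  — 2 lookups
#3 VA=0x241C6AF (r,kernel):
  L0 @0x3E[18] → 0x4E007  P=1,RW=1,US=1,PS=0
  L1 @0x4E[28] → 0x51007  P=1,RW=1,US=1,PS=0
  ✓ 0x516AF  — 2 lookups
#4 VA=0x3C103EB (w,user):
  L0 @0x3E[30] → 0x55007  P=1,RW=1,US=1,PS=0
  L1 @0x55[16] → 0x4F000  P=0,RW=0,US=0,PS=0
  → PAGE_NOT_PRESENT  (2 entries read)
#5 VA=0xC0BB56 (r,kernel):
  TLB hit vpn=0xC0B → PA=0x4CB56
#6 VA=0x81B70D (w,kernel):
  L0 @0x3E[4] → 0x58007  P=1,RW=1,US=1,PS=0
  L1 @0x58[27] → 0x3D006  P=0,RW=1,US=1,PS=0
  → PAGE_NOT_PRESENT  (2 entries read)

Access #2 PA: 0x4CB56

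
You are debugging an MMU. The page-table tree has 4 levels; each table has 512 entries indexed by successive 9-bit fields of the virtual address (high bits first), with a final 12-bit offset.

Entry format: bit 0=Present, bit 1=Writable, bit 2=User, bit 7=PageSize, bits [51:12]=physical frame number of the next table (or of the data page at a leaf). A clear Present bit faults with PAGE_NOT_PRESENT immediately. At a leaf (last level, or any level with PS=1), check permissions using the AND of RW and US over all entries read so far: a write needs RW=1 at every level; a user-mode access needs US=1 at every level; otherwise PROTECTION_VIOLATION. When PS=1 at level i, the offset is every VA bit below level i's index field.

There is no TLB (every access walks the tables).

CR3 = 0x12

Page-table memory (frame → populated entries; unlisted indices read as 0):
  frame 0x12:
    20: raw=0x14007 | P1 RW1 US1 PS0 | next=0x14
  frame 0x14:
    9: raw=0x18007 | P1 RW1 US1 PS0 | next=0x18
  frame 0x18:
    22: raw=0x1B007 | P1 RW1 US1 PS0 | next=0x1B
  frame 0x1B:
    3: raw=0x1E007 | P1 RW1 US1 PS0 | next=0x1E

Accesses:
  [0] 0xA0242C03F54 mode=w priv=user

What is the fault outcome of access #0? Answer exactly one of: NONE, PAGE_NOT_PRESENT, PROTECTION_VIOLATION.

Per-access translation:
#0 VA=0xA0242C03F54 (w,user):
  L0: frame=0x12 idx=20 entry=0x14007 [P=1 RW=1 US=1 PS=0]
  L1: frame=0x14 idx=9 entry=0x18007 [P=1 RW=1 US=1 PS=0]
  L2: frame=0x18 idx=22 entry=0x1B007 [P=1 RW=1 US=1 PS=0]
  L3: frame=0x1B idx=3 entry=0x1E007 [P=1 RW=1 US=1 PS=0]
  → PA=0x1EF54  (4 entries read)

Access #0 fault: NONE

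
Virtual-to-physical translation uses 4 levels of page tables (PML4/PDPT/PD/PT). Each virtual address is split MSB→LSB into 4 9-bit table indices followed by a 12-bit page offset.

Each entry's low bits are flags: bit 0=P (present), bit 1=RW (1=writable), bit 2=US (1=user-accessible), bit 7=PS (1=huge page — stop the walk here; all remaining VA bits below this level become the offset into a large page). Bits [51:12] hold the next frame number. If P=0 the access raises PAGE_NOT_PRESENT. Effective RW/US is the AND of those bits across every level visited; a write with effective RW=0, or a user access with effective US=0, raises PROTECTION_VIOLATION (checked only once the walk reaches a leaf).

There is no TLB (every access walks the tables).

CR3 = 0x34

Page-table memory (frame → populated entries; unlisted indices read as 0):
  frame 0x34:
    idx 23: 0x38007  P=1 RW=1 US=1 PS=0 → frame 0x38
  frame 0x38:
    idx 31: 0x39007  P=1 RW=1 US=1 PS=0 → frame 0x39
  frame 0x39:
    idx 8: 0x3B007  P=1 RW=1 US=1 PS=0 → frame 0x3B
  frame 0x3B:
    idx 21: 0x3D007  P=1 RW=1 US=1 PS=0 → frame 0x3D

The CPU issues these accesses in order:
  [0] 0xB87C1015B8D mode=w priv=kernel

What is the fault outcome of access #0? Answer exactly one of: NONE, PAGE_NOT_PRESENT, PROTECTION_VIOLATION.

Trace:
#0 VA=0xB87C1015B8D (w,kernel):
  L0 @0x34[23] → 0x38007  P=1,RW=1,US=1,PS=0
  L1 @0x38[31] → 0x39007  P=1,RW=1,US=1,PS=0
  L2 @0x39[8] → 0x3B007  P=1,RW=1,US=1,PS=0
  L3 @0x3B[21] → 0x3D007  P=1,RW=1,US=1,PS=0
  → PA=0x3DB8D  (4 entries read)

Access #0 fault: NONE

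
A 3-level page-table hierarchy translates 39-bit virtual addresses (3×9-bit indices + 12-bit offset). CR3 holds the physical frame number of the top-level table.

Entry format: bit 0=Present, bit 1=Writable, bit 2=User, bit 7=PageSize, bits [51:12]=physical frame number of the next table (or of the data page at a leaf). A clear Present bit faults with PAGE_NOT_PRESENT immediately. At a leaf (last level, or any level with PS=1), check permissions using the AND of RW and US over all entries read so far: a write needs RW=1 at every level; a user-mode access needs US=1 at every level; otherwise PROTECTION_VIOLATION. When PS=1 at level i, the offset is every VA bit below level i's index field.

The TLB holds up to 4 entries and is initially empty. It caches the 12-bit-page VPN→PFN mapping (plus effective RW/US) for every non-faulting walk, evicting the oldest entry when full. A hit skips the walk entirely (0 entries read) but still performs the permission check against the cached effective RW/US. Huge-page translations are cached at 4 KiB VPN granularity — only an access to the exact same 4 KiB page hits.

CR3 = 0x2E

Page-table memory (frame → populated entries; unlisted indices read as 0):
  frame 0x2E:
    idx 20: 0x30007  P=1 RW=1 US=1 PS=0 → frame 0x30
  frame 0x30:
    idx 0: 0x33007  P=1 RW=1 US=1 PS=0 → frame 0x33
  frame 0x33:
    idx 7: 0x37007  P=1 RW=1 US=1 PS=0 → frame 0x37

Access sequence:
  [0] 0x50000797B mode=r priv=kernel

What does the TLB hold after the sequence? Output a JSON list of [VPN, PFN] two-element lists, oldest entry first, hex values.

Per-access translation:
#0 VA=0x50000797B (r,kernel):
  lvl0: tbl 0x2E, slot 20 ⇒ 0x30007 (P1/RW1/US1/PS0)
  lvl1: tbl 0x30, slot 0 ⇒ 0x33007 (P1/RW1/US1/PS0)
  lvl2: tbl 0x33, slot 7 ⇒ 0x37007 (P1/RW1/US1/PS0)
  ⇒ phys 0x3797B  [3 reads]

TLB: [["0x500007", "0x37"]]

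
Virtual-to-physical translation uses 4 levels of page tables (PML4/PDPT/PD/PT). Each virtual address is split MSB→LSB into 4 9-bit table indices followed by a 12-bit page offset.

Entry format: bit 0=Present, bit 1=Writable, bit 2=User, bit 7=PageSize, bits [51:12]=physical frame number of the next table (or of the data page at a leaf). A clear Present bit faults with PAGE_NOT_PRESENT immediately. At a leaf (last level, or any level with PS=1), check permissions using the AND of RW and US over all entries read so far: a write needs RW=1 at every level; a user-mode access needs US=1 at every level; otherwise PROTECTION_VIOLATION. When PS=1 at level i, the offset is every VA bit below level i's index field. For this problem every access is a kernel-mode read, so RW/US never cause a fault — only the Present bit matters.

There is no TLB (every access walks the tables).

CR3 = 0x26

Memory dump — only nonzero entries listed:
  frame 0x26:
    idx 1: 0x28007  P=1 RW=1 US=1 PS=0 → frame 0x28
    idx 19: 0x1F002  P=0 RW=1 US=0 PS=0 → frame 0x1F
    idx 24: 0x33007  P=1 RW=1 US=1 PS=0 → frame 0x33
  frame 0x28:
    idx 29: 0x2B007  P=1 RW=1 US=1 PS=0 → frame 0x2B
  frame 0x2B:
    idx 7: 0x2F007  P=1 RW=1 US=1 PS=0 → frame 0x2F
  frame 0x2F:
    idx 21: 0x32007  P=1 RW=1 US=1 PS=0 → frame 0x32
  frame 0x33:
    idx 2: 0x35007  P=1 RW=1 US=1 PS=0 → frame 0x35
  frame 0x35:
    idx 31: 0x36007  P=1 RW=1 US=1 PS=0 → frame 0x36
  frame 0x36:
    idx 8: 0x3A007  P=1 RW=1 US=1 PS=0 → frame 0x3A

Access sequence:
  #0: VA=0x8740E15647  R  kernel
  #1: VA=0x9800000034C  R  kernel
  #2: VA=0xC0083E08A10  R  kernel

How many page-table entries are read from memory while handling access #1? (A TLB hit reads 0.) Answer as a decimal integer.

Trace:
#0 VA=0x8740E15647 (r,kernel):
  L0: frame=0x26 idx=1 entry=0x28007 [P=1 RW=1 US=1 PS=0]
  L1: frame=0x28 idx=29 entry=0x2B007 [P=1 RW=1 US=1 PS=0]
  L2: frame=0x2B idx=7 entry=0x2F007 [P=1 RW=1 US=1 PS=0]
  L3: frame=0x2F idx=21 entry=0x32007 [P=1 RW=1 US=1 PS=0]
  → PA=0x32647  (4 entries read)
#1 VA=0x9800000034C (r,kernel):
  L0: frame=0x26 idx=19 entry=0x1F002 [P=0 RW=1 US=0 PS=0]
  ⇒ fault: PAGE_NOT_PRESENT  — 1 lookups
#2 VA=0xC0083E08A10 (r,kernel):
  L0: frame=0x26 idx=24 entry=0x33007 [P=1 RW=1 US=1 PS=0]
  L1: frame=0x33 idx=2 entry=0x35007 [P=1 RW=1 US=1 PS=0]
  L2: frame=0x35 idx=31 entry=0x36007 [P=1 RW=1 US=1 PS=0]
  L3: frame=0x36 idx=8 entry=0x3A007 [P=1 RW=1 US=1 PS=0]
  → PA=0x3AA10  (4 entries read)

Entries read for #1: 1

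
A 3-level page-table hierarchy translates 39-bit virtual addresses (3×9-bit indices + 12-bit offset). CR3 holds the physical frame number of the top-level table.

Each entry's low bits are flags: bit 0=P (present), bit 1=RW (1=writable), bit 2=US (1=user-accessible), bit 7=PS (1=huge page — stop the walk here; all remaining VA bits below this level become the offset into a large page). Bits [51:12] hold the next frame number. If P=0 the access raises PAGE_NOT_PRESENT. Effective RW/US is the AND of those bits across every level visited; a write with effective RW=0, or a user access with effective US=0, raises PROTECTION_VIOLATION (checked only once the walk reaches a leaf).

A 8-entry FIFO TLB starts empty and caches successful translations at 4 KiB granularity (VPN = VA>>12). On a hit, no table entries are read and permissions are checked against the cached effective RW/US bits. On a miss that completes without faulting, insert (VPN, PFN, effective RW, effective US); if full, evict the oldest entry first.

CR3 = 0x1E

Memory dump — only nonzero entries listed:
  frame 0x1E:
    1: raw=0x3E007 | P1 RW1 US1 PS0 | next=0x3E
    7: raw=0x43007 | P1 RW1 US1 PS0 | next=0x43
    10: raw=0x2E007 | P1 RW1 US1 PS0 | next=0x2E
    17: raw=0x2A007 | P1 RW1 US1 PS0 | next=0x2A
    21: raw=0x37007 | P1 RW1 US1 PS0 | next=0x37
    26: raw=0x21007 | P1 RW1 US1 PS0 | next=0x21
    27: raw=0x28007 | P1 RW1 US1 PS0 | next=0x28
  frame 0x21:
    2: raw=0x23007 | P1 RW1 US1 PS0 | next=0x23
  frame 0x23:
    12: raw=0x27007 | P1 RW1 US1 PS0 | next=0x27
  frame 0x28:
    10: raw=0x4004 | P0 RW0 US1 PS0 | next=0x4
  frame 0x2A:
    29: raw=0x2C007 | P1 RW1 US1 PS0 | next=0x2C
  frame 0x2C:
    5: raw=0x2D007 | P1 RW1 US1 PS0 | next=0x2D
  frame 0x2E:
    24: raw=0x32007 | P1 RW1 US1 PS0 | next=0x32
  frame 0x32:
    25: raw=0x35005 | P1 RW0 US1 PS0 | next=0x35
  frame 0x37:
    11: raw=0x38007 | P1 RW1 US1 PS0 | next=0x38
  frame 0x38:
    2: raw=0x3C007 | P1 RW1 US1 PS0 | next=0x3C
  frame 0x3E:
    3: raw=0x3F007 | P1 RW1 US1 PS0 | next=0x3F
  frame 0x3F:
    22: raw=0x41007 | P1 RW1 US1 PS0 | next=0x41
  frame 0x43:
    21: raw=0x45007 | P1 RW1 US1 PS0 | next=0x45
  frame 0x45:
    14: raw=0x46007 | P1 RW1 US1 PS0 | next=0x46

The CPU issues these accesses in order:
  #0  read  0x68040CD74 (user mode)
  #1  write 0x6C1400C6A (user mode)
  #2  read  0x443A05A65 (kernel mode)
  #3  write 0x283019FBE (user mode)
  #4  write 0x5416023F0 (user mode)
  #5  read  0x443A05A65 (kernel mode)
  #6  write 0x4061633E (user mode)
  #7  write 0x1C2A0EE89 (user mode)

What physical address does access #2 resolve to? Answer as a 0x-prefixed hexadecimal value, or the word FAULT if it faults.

Walk each access:
#0 VA=0x68040CD74 (r,user):
  [0] read 0x1E idx=26: raw=0x21007 flags P=1 W=1 U=1 S=0
  [1] read 0x21 idx=2: raw=0x23007 flags P=1 W=1 U=1 S=0
  [2] read 0x23 idx=12: raw=0x27007 flags P=1 W=1 U=1 S=0
  ⇒ phys 0x27D74  [3 reads]
#1 VA=0x6C1400C6A (w,user):
  [0] read 0x1E idx=27: raw=0x28007 flags P=1 W=1 U=1 S=0
  [1] read 0x28 idx=10: raw=0x4004 flags P=0 W=0 U=1 S=0
  ✗ PAGE_NOT_PRESENT  [2 reads]
#2 VA=0x443A05A65 (r,kernel):
  [0] read 0x1E idx=17: raw=0x2A007 flags P=1 W=1 U=1 S=0
  [1] read 0x2A idx=29: raw=0x2C007 flags P=1 W=1 U=1 S=0
  [2] read 0x2C idx=5: raw=0x2D007 flags P=1 W=1 U=1 S=0
  ⇒ phys 0x2DA65  [3 reads]
#3 VA=0x283019FBE (w,user):
  [0] read 0x1E idx=10: raw=0x2E007 flags P=1 W=1 U=1 S=0
  [1] read 0x2E idx=24: raw=0x32007 flags P=1 W=1 U=1 S=0
  [2] read 0x32 idx=25: raw=0x35005 flags P=1 W=0 U=1 S=0
  ✗ PROTECTION_VIOLATION  [3 reads]
#4 VA=0x5416023F0 (w,user):
  [0] read 0x1E idx=21: raw=0x37007 flags P=1 W=1 U=1 S=0
  [1] read 0x37 idx=11: raw=0x38007 flags P=1 W=1 U=1 S=0
  [2] read 0x38 idx=2: raw=0x3C007 flags P=1 W=1 U=1 S=0
  ⇒ phys 0x3C3F0  [3 reads]
#5 VA=0x443A05A65 (r,kernel):
  TLB hit vpn=0x443A05 → PA=0x2DA65
#6 VA=0x4061633E (w,user):
  [0] read 0x1E idx=1: raw=0x3E007 flags P=1 W=1 U=1 S=0
  [1] read 0x3E idx=3: raw=0x3F007 flags P=1 W=1 U=1 S=0
  [2] read 0x3F idx=22: raw=0x41007 flags P=1 W=1 U=1 S=0
  ⇒ phys 0x4133E  [3 reads]
#7 VA=0x1C2A0EE89 (w,user):
  [0] read 0x1E idx=7: raw=0x43007 flags P=1 W=1 U=1 S=0
  [1] read 0x43 idx=21: raw=0x45007 flags P=1 W=1 U=1 S=0
  [2] read 0x45 idx=14: raw=0x46007 flags P=1 W=1 U=1 S=0
  ⇒ phys 0x46E89  [3 reads]

Access #2 PA: 0x2DA65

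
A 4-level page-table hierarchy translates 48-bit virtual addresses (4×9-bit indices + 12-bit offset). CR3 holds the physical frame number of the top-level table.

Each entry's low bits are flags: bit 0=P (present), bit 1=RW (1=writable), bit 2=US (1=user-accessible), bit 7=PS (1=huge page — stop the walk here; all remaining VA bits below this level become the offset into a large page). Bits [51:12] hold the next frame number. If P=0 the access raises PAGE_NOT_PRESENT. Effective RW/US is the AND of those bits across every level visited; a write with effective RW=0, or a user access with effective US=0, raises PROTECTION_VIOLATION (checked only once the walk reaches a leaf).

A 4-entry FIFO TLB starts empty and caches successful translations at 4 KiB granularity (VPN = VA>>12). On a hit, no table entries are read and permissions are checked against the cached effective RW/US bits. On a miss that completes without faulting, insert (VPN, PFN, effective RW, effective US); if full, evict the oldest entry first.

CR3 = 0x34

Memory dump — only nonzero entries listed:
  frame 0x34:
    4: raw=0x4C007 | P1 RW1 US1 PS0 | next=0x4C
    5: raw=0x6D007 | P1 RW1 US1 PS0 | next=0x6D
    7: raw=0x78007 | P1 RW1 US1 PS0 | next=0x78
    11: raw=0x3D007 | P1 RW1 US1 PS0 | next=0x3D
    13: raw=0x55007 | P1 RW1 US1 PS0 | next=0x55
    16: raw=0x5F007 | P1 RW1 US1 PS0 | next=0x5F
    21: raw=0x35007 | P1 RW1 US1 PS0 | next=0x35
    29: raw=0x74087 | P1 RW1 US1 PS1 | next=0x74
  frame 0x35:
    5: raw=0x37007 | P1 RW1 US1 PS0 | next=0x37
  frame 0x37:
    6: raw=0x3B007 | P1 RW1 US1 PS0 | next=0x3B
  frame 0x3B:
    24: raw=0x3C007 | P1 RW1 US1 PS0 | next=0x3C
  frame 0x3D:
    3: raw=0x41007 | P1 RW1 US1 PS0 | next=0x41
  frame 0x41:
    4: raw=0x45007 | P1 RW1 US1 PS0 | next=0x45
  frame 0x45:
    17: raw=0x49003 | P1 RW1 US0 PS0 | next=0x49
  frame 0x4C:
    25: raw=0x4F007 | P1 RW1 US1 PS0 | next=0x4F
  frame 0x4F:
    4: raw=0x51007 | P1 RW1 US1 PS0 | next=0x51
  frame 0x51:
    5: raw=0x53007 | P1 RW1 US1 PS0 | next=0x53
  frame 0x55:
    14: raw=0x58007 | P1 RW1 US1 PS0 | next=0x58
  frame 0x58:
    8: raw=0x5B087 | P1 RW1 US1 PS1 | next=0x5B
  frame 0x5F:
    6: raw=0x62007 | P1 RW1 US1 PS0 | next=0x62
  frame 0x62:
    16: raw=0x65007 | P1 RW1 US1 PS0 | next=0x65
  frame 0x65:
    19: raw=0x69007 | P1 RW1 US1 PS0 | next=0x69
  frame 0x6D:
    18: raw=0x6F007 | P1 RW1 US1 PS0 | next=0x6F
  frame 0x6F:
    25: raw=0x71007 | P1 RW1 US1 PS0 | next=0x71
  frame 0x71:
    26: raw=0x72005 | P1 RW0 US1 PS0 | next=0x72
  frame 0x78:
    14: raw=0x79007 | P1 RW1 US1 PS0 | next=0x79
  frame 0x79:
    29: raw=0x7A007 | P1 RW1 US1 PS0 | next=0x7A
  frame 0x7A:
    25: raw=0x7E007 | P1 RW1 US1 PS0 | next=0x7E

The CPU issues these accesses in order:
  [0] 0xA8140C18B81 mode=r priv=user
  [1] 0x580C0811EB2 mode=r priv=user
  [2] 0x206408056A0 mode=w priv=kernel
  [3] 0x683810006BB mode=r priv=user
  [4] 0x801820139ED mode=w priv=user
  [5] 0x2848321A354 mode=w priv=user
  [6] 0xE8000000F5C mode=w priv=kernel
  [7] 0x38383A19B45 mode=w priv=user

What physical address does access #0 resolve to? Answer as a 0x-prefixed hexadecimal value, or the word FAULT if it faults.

Trace:
#0 VA=0xA8140C18B81 (r,user):
  [0] read 0x34 idx=21: raw=0x35007 flags P=1 W=1 U=1 S=0
  [1] read 0x35 idx=5: raw=0x37007 flags P=1 W=1 U=1 S=0
  [2] read 0x37 idx=6: raw=0x3B007 flags P=1 W=1 U=1 S=0
  [3] read 0x3B idx=24: raw=0x3C007 flags P=1 W=1 U=1 S=0
  ✓ 0x3CB81  — 4 lookups
#1 VA=0x580C0811EB2 (r,user):
  [0] read 0x34 idx=11: raw=0x3D007 flags P=1 W=1 U=1 S=0
  [1] read 0x3D idx=3: raw=0x41007 flags P=1 W=1 U=1 S=0
  [2] read 0x41 idx=4: raw=0x45007 flags P=1 W=1 U=1 S=0
  [3] read 0x45 idx=17: raw=0x49003 flags P=1 W=1 U=0 S=0
  → PROTECTION_VIOLATION  (4 entries read)
#2 VA=0x206408056A0 (w,kernel):
  [0] read 0x34 idx=4: raw=0x4C007 flags P=1 W=1 U=1 S=0
  [1] read 0x4C idx=25: raw=0x4F007 flags P=1 W=1 U=1 S=0
  [2] read 0x4F idx=4: raw=0x51007 flags P=1 W=1 U=1 S=0
  [3] read 0x51 idx=5: raw=0x53007 flags P=1 W=1 U=1 S=0
  ✓ 0x536A0  — 4 lookups
#3 VA=0x683810006BB (r,user):
  [0] read 0x34 idx=13: raw=0x55007 flags P=1 W=1 U=1 S=0
  [1] read 0x55 idx=14: raw=0x58007 flags P=1 W=1 U=1 S=0
  [2] read 0x58 idx=8: raw=0x5B087 flags P=1 W=1 U=1 S=1
  ✓ 0x5B6BB (huge @L2)  — 3 lookups
#4 VA=0x801820139ED (w,user):
  [0] read 0x34 idx=16: raw=0x5F007 flags P=1 W=1 U=1 S=0
  [1] read 0x5F idx=6: raw=0x62007 flags P=1 W=1 U=1 S=0
  [2] read 0x62 idx=16: raw=0x65007 flags P=1 W=1 U=1 S=0
  [3] read 0x65 idx=19: raw=0x69007 flags P=1 W=1 U=1 S=0
  ✓ 0x699ED  — 4 lookups
#5 VA=0x2848321A354 (w,user):
  [0] read 0x34 idx=5: raw=0x6D007 flags P=1 W=1 U=1 S=0
  [1] read 0x6D idx=18: raw=0x6F007 flags P=1 W=1 U=1 S=0
  [2] read 0x6F idx=25: raw=0x71007 flags P=1 W=1 U=1 S=0
  [3] read 0x71 idx=26: raw=0x72005 flags P=1 W=0 U=1 S=0
  → PROTECTION_VIOLATION  (4 entries read)
#6 VA=0xE8000000F5C (w,kernel):
  [0] read 0x34 idx=29: raw=0x74087 flags P=1 W=1 U=1 S=1
  ✓ 0x74F5C (huge @L0)  — 1 lookups
#7 VA=0x38383A19B45 (w,user):
  [0] read 0x34 idx=7: raw=0x78007 flags P=1 W=1 U=1 S=0
  [1] read 0x78 idx=14: raw=0x79007 flags P=1 W=1 U=1 S=0
  [2] read 0x79 idx=29: raw=0x7A007 flags P=1 W=1 U=1 S=0
  [3] read 0x7A idx=25: raw=0x7E007 flags P=1 W=1 U=1 S=0
  ✓ 0x7EB45  — 4 lookups

Access #0 PA: 0x3CB81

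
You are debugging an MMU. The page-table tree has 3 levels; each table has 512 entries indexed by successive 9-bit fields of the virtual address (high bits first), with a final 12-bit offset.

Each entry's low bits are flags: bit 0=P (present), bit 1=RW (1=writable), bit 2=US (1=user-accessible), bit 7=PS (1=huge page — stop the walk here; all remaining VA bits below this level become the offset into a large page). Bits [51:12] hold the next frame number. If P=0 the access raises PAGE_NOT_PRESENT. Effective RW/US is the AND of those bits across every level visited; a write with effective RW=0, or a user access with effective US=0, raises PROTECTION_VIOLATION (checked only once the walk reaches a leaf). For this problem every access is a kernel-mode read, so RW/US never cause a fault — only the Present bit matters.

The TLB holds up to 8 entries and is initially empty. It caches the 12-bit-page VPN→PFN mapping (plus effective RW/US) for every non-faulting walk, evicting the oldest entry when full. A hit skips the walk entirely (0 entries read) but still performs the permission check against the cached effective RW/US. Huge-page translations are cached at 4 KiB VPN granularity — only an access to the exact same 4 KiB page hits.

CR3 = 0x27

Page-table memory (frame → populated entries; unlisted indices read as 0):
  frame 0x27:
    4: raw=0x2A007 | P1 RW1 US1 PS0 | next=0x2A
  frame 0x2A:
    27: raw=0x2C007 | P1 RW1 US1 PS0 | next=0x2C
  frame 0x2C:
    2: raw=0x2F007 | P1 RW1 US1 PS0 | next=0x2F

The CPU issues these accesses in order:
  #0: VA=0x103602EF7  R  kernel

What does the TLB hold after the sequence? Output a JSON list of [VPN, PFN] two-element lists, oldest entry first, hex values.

Per-access translation:
#0 VA=0x103602EF7 (r,kernel):
  L0 @0x27[4] → 0x2A007  P=1,RW=1,US=1,PS=0
  L1 @0x2A[27] → 0x2C007  P=1,RW=1,US=1,PS=0
  L2 @0x2C[2] → 0x2F007  P=1,RW=1,US=1,PS=0
  → PA=0x2FEF7  (3 entries read)

TLB: [["0x103602", "0x2F"]]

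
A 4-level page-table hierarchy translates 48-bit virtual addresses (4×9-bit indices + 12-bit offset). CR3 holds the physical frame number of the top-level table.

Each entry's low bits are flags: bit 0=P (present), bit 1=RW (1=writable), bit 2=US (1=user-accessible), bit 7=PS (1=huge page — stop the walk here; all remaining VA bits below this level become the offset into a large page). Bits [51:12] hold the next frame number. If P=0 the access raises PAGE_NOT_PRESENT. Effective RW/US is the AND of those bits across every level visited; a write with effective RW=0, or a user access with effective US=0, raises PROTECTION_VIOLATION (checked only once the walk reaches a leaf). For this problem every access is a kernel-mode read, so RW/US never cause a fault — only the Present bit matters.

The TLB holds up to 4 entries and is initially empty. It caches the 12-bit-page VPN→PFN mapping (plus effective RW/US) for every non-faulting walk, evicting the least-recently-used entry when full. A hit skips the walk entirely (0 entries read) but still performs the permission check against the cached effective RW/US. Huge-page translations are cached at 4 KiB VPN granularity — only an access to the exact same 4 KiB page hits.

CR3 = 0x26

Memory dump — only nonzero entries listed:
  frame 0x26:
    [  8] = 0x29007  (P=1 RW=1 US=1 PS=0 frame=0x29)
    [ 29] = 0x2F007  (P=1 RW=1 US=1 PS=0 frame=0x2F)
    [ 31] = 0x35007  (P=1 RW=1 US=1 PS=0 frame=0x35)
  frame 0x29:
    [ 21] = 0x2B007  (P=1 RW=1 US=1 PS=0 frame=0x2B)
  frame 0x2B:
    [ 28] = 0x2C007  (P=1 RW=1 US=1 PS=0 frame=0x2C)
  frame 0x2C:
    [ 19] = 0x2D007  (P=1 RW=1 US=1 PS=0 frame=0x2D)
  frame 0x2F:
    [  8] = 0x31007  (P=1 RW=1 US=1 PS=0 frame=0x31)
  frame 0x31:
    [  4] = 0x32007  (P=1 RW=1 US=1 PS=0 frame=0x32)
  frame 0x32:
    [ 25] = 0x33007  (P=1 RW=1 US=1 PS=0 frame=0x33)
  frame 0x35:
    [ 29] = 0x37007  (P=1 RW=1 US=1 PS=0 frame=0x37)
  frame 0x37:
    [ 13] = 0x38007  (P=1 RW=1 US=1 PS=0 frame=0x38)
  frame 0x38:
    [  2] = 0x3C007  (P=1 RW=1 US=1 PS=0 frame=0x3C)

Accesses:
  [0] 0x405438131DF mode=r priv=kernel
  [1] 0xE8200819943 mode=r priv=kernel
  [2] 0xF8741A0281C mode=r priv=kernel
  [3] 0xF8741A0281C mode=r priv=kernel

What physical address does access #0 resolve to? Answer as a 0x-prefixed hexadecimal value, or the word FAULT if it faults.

Per-access translation:
#0 VA=0x405438131DF (r,kernel):
  L0: frame=0x26 idx=8 entry=0x29007 [P=1 RW=1 US=1 PS=0]
  L1: frame=0x29 idx=21 entry=0x2B007 [P=1 RW=1 US=1 PS=0]
  L2: frame=0x2B idx=28 entry=0x2C007 [P=1 RW=1 US=1 PS=0]
  L3: frame=0x2C idx=19 entry=0x2D007 [P=1 RW=1 US=1 PS=0]
  ⇒ phys 0x2D1DF  [4 reads]
#1 VA=0xE8200819943 (r,kernel):
  L0: frame=0x26 idx=29 entry=0x2F007 [P=1 RW=1 US=1 PS=0]
  L1: frame=0x2F idx=8 entry=0x31007 [P=1 RW=1 US=1 PS=0]
  L2: frame=0x31 idx=4 entry=0x32007 [P=1 RW=1 US=1 PS=0]
  L3: frame=0x32 idx=25 entry=0x33007 [P=1 RW=1 US=1 PS=0]
  ⇒ phys 0x33943  [4 reads]
#2 VA=0xF8741A0281C (r,kernel):
  L0: frame=0x26 idx=31 entry=0x35007 [P=1 RW=1 US=1 PS=0]
  L1: frame=0x35 idx=29 entry=0x37007 [P=1 RW=1 US=1 PS=0]
  L2: frame=0x37 idx=13 entry=0x38007 [P=1 RW=1 US=1 PS=0]
  L3: frame=0x38 idx=2 entry=0x3C007 [P=1 RW=1 US=1 PS=0]
  ⇒ phys 0x3C81C  [4 reads]
#3 VA=0xF8741A0281C (r,kernel):
  TLB hit vpn=0xF8741A02 → PA=0x3C81C

Access #0 PA: 0x2D1DF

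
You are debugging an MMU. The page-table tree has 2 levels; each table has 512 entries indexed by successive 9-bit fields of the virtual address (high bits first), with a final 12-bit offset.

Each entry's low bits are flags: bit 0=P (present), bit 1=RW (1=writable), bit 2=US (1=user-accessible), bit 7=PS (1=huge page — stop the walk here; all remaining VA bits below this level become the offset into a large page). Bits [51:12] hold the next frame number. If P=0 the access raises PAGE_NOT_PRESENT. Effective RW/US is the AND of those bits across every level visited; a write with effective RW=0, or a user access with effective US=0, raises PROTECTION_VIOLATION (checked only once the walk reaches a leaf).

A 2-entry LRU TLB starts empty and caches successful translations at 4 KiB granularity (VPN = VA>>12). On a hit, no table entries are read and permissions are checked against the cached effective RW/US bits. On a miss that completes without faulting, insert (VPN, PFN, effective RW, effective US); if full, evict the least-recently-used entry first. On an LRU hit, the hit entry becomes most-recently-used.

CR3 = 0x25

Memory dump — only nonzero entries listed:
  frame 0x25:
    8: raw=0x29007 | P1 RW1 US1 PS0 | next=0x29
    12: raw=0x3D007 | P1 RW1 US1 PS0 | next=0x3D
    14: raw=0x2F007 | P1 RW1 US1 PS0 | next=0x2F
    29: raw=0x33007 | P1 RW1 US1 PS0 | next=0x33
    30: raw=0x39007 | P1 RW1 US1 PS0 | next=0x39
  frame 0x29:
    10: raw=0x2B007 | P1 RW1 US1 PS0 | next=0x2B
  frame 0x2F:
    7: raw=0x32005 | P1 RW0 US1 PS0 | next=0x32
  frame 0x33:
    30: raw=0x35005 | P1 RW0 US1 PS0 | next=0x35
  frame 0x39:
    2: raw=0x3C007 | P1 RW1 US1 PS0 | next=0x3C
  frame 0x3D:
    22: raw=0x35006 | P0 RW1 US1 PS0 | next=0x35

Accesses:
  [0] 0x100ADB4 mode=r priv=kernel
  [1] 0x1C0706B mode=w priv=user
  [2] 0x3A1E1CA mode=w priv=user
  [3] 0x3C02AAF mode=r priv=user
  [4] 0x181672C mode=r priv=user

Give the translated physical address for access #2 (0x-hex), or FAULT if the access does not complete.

Walk each access:
#0 VA=0x100ADB4 (r,kernel):
  L0: frame=0x25 idx=8 entry=0x29007 [P=1 RW=1 US=1 PS=0]
  L1: frame=0x29 idx=10 entry=0x2B007 [P=1 RW=1 US=1 PS=0]
  → PA=0x2BDB4  (2 entries read)
#1 VA=0x1C0706B (w,user):
  L0: frame=0x25 idx=14 entry=0x2F007 [P=1 RW=1 US=1 PS=0]
  L1: frame=0x2F idx=7 entry=0x32005 [P=1 RW=0 US=1 PS=0]
  ✗ PROTECTION_VIOLATION  [2 reads]
#2 VA=0x3A1E1CA (w,user):
  L0: frame=0x25 idx=29 entry=0x33007 [P=1 RW=1 US=1 PS=0]
  L1: frame=0x33 idx=30 entry=0x35005 [P=1 RW=0 US=1 PS=0]
  ✗ PROTECTION_VIOLATION  [2 reads]
#3 VA=0x3C02AAF (r,user):
  L0: frame=0x25 idx=30 entry=0x39007 [P=1 RW=1 US=1 PS=0]
  L1: frame=0x39 idx=2 entry=0x3C007 [P=1 RW=1 US=1 PS=0]
  → PA=0x3CAAF  (2 entries read)
#4 VA=0x181672C (r,user):
  L0: frame=0x25 idx=12 entry=0x3D007 [P=1 RW=1 US=1 PS=0]
  L1: frame=0x3D idx=22 entry=0x35006 [P=0 RW=1 US=1 PS=0]
  ✗ PAGE_NOT_PRESENT  [2 reads]

Access #2 PA: FAULT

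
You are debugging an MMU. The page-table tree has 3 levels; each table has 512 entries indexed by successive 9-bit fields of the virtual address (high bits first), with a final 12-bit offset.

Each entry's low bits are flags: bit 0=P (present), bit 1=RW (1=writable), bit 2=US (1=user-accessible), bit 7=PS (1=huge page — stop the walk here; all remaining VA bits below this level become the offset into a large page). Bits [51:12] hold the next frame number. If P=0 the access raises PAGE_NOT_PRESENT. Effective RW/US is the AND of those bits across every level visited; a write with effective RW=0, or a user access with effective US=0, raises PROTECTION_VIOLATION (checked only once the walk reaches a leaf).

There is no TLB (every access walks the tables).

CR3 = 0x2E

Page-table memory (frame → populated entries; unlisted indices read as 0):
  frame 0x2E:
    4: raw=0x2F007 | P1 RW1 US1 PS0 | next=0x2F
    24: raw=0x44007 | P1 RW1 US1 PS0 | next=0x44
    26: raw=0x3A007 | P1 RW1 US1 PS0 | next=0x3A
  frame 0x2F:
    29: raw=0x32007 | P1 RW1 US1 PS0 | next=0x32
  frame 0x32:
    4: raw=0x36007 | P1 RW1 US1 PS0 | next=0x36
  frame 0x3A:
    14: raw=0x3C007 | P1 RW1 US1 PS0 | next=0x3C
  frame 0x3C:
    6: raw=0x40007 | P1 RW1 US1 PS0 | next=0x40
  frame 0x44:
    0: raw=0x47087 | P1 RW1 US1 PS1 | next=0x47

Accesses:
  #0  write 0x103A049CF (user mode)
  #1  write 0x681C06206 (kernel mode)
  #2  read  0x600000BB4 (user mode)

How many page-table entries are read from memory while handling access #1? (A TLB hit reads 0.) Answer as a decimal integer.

Per-access translation:
#0 VA=0x103A049CF (w,user):
  lvl0: tbl 0x2E, slot 4 ⇒ 0x2F007 (P1/RW1/US1/PS0)
  lvl1: tbl 0x2F, slot 29 ⇒ 0x32007 (P1/RW1/US1/PS0)
  lvl2: tbl 0x32, slot 4 ⇒ 0x36007 (P1/RW1/US1/PS0)
  ✓ 0x369CF  — 3 lookups
#1 VA=0x681C06206 (w,kernel):
  lvl0: tbl 0x2E, slot 26 ⇒ 0x3A007 (P1/RW1/US1/PS0)
  lvl1: tbl 0x3A, slot 14 ⇒ 0x3C007 (P1/RW1/US1/PS0)
  lvl2: tbl 0x3C, slot 6 ⇒ 0x40007 (P1/RW1/US1/PS0)
  ✓ 0x40206  — 3 lookups
#2 VA=0x600000BB4 (r,user):
  lvl0: tbl 0x2E, slot 24 ⇒ 0x44007 (P1/RW1/US1/PS0)
  lvl1: tbl 0x44, slot 0 ⇒ 0x47087 (P1/RW1/US1/PS1)
  ✓ 0x47BB4 (huge @L1)  — 2 lookups

Entries read for #1: 3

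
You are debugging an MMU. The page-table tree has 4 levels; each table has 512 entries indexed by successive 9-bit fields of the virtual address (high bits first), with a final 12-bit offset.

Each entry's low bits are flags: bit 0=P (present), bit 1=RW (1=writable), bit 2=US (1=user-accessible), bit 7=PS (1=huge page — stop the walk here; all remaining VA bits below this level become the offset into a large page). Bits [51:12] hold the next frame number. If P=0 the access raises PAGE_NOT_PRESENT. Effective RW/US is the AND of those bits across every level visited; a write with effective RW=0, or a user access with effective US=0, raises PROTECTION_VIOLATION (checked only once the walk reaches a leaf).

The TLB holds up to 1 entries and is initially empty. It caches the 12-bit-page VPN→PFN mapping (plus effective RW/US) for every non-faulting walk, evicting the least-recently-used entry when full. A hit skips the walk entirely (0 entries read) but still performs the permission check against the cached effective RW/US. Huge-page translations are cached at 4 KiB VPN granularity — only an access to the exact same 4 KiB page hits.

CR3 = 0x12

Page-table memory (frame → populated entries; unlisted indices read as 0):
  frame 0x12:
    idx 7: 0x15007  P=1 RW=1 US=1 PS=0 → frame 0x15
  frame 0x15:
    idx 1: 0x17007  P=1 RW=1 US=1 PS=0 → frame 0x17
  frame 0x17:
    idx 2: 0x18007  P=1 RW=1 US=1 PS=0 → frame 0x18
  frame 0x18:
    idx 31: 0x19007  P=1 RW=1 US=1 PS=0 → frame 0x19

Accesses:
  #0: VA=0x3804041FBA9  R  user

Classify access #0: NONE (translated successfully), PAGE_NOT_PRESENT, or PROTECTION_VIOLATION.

Walk each access:
#0 VA=0x3804041FBA9 (r,user):
  L0: frame=0x12 idx=7 entry=0x15007 [P=1 RW=1 US=1 PS=0]
  L1: frame=0x15 idx=1 entry=0x17007 [P=1 RW=1 US=1 PS=0]
  L2: frame=0x17 idx=2 entry=0x18007 [P=1 RW=1 US=1 PS=0]
  L3: frame=0x18 idx=31 entry=0x19007 [P=1 RW=1 US=1 PS=0]
  ⇒ phys 0x19BA9  [4 reads]

Access #0 fault: NONE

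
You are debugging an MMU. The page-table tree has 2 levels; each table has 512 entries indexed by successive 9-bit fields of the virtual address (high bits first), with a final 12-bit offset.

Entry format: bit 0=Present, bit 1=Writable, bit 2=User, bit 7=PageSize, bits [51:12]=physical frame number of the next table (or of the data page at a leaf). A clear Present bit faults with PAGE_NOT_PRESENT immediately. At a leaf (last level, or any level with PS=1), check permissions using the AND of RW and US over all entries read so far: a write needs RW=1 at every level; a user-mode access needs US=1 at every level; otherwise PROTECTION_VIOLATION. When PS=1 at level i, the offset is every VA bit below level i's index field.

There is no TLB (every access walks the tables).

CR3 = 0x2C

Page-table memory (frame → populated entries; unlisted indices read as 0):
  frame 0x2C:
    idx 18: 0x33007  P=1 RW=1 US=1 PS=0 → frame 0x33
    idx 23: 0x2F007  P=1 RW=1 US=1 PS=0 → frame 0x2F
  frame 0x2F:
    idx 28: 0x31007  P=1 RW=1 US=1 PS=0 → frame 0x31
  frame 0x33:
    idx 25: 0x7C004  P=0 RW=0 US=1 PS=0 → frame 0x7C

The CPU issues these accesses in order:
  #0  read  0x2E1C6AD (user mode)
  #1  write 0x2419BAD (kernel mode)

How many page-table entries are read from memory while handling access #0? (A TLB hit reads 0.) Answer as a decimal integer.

Trace:
#0 VA=0x2E1C6AD (r,user):
  [0] read 0x2C idx=23: raw=0x2F007 flags P=1 W=1 U=1 S=0
  [1] read 0x2F idx=28: raw=0x31007 flags P=1 W=1 U=1 S=0
  ⇒ phys 0x316AD  [2 reads]
#1 VA=0x2419BAD (w,kernel):
  [0] read 0x2C idx=18: raw=0x33007 flags P=1 W=1 U=1 S=0
  [1] read 0x33 idx=25: raw=0x7C004 flags P=0 W=0 U=1 S=0
  → PAGE_NOT_PRESENT  (2 entries read)

Entries read for #0: 2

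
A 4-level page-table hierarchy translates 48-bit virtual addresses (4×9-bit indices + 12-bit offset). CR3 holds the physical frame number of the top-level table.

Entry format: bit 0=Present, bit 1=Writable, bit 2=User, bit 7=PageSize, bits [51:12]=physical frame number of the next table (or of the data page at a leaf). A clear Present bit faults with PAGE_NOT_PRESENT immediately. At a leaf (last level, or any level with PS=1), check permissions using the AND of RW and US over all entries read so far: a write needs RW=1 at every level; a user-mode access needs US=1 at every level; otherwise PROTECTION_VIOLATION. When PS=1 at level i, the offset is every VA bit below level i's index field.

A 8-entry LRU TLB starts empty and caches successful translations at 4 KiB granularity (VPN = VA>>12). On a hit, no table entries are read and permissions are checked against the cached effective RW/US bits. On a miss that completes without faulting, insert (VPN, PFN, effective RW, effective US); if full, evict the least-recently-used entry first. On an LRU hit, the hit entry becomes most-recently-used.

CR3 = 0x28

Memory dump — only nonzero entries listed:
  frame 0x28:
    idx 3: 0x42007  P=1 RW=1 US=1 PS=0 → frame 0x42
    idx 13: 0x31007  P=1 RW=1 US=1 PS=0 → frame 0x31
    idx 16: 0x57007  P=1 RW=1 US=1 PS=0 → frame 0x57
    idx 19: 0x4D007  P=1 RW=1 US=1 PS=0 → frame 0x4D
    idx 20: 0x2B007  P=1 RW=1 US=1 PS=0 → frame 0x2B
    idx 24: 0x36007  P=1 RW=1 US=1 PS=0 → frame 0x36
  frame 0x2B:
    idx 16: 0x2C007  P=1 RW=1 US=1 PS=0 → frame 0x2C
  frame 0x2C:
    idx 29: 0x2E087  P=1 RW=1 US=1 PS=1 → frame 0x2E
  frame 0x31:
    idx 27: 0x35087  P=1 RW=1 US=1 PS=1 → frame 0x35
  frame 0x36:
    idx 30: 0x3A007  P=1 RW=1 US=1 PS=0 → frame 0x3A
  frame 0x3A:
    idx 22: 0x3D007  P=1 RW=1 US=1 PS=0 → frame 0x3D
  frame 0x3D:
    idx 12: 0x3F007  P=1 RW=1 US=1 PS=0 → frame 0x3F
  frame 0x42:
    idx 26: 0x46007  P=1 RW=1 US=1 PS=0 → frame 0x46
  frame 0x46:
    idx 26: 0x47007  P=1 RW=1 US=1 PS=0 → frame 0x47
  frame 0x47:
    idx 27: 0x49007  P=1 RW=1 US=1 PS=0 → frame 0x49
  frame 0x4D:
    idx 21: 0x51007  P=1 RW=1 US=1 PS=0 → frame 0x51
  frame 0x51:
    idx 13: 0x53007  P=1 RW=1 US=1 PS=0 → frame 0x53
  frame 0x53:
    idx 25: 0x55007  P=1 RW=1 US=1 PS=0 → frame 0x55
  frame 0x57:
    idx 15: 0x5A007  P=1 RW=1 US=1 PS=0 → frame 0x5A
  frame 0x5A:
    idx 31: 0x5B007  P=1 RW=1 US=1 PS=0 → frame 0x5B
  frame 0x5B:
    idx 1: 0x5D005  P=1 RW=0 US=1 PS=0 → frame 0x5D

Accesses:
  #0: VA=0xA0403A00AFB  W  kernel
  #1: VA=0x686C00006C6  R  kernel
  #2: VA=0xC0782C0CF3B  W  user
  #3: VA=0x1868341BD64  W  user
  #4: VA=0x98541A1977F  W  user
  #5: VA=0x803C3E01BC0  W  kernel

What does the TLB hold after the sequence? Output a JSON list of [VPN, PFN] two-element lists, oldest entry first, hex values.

Trace:
#0 VA=0xA0403A00AFB (w,kernel):
  L0 @0x28[20] → 0x2B007  P=1,RW=1,US=1,PS=0
  L1 @0x2B[16] → 0x2C007  P=1,RW=1,US=1,PS=0
  L2 @0x2C[29] → 0x2E087  P=1,RW=1,US=1,PS=1
  ⇒ phys 0x2EAFB (huge @L2)  [3 reads]
#1 VA=0x686C00006C6 (r,kernel):
  L0 @0x28[13] → 0x31007  P=1,RW=1,US=1,PS=0
  L1 @0x31[27] → 0x35087  P=1,RW=1,US=1,PS=1
  ⇒ phys 0x356C6 (huge @L1)  [2 reads]
#2 VA=0xC0782C0CF3B (w,user):
  L0 @0x28[24] → 0x36007  P=1,RW=1,US=1,PS=0
  L1 @0x36[30] → 0x3A007  P=1,RW=1,US=1,PS=0
  L2 @0x3A[22] → 0x3D007  P=1,RW=1,US=1,PS=0
  L3 @0x3D[12] → 0x3F007  P=1,RW=1,US=1,PS=0
  ⇒ phys 0x3FF3B  [4 reads]
#3 VA=0x1868341BD64 (w,user):
  L0 @0x28[3] → 0x42007  P=1,RW=1,US=1,PS=0
  L1 @0x42[26] → 0x46007  P=1,RW=1,US=1,PS=0
  L2 @0x46[26] → 0x47007  P=1,RW=1,US=1,PS=0
  L3 @0x47[27] → 0x49007  P=1,RW=1,US=1,PS=0
  ⇒ phys 0x49D64  [4 reads]
#4 VA=0x98541A1977F (w,user):
  L0 @0x28[19] → 0x4D007  P=1,RW=1,US=1,PS=0
  L1 @0x4D[21] → 0x51007  P=1,RW=1,US=1,PS=0
  L2 @0x51[13] → 0x53007  P=1,RW=1,US=1,PS=0
  L3 @0x53[25] → 0x55007  P=1,RW=1,US=1,PS=0
  ⇒ phys 0x5577F  [4 reads]
#5 VA=0x803C3E01BC0 (w,kernel):
  L0 @0x28[16] → 0x57007  P=1,RW=1,US=1,PS=0
  L1 @0x57[15] → 0x5A007  P=1,RW=1,US=1,PS=0
  L2 @0x5A[31] → 0x5B007  P=1,RW=1,US=1,PS=0
  L3 @0x5B[1] → 0x5D005  P=1,RW=0,US=1,PS=0
  ✗ PROTECTION_VIOLATION  [4 reads]

TLB: [["0xA0403A00", "0x2E"], ["0x686C0000", "0x35"], ["0xC0782C0C", "0x3F"], ["0x1868341B", "0x49"], ["0x98541A19", "0x55"]]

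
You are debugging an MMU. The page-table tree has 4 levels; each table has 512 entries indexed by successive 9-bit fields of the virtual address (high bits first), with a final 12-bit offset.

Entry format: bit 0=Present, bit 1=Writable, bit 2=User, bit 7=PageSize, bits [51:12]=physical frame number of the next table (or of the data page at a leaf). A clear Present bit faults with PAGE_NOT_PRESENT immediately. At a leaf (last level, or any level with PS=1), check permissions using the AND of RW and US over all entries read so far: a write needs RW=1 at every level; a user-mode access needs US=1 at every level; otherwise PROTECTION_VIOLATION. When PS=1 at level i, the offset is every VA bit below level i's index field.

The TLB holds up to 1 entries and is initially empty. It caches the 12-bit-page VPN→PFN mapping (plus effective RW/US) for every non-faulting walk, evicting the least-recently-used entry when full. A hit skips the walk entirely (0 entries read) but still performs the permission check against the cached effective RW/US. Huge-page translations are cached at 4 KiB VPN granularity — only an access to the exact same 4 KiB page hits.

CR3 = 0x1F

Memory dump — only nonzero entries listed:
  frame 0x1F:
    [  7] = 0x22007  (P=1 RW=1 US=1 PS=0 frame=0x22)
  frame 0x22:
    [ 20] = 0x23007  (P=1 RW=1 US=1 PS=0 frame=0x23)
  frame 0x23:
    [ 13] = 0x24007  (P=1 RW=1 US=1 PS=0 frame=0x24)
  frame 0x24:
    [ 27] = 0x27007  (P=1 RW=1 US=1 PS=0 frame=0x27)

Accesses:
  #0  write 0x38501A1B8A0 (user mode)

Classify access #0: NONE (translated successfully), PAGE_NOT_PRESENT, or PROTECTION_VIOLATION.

Trace:
#0 VA=0x38501A1B8A0 (w,user):
  lvl0: tbl 0x1F, slot 7 ⇒ 0x22007 (P1/RW1/US1/PS0)
  lvl1: tbl 0x22, slot 20 ⇒ 0x23007 (P1/RW1/US1/PS0)
  lvl2: tbl 0x23, slot 13 ⇒ 0x24007 (P1/RW1/US1/PS0)
  lvl3: tbl 0x24, slot 27 ⇒ 0x27007 (P1/RW1/US1/PS0)
  → PA=0x278A0  (4 entries read)

Access #0 fault: NONE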